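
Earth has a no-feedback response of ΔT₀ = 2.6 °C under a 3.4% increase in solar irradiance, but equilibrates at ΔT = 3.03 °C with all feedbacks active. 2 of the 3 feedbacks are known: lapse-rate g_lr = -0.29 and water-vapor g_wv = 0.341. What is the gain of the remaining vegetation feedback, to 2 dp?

0.09

Amplification A = ΔT/ΔT₀ = 3.03/2.6 = 1.165.
Total gain g = 1 − 1/A = 1 − 1/1.165 = 0.1416.
Known gains sum to -0.29 + 0.341 = 0.051.
g_veg = 0.1416 − 0.051 = 0.09.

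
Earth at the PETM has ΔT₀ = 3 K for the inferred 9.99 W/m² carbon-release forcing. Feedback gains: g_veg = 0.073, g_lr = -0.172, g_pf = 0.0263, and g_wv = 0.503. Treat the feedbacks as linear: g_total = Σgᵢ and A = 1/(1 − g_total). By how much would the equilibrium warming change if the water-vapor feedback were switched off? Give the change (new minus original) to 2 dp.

-2.47 K

Original: g = 0.4303, ΔT = 3/(1−0.4303) = 5.2659 K.
Without water-vapor: g' = -0.0727, ΔT' = 3/(1+0.0727) = 2.7967 K.
Change = 2.7967 − 5.2659 = -2.47 K.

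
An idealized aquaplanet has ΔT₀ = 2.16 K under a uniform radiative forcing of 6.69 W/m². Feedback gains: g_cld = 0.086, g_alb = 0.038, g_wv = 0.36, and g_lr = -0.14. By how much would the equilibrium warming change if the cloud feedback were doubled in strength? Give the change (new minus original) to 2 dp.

0.50 K

Original: g = 0.344, ΔT = 2.16/(1−0.344) = 3.2927 K.
With doubled cloud: g' = 0.43, ΔT' = 2.16/(1−0.43) = 3.7895 K.
Change = 3.7895 − 3.2927 = 0.50 K.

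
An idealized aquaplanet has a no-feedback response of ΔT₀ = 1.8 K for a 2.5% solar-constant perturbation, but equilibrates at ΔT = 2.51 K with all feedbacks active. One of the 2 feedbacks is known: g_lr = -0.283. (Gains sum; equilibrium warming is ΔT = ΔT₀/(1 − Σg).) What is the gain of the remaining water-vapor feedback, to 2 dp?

Amplification A = ΔT/ΔT₀ = 2.51/1.8 = 1.394.
Total gain g = 1 − 1/A = 1 − 1/1.394 = 0.2826.
The known gain is -0.283.
g_wv = 0.2826 + 0.283 = 0.57.

0.57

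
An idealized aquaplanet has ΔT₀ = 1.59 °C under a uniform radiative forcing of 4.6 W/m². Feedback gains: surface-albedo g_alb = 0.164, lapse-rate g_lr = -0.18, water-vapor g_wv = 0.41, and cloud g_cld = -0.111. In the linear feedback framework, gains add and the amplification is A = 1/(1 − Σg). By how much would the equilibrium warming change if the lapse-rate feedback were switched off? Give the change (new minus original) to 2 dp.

Original: g = 0.283, ΔT = 1.59/(1−0.283) = 2.2176 °C.
Without lapse-rate: g' = 0.463, ΔT' = 1.59/(1−0.463) = 2.9609 °C.
Change = 2.9609 − 2.2176 = 0.74 °C.

0.74 °C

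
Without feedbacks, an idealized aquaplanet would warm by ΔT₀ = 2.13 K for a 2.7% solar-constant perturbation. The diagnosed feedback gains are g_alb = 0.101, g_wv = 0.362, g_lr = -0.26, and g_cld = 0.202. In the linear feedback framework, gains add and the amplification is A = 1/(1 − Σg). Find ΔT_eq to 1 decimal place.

3.6 K

Total gain g = 0.101 + 0.362 − 0.26 + 0.202 = 0.405.
Amplification A = 1/(1 − 0.405) = 1.681.
ΔT = 2.13 × 1.681 = 3.6 K.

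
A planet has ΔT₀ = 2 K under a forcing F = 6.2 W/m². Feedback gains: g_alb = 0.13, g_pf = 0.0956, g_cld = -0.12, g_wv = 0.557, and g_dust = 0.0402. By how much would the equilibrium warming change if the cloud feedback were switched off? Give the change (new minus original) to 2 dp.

Original: g = 0.7028, ΔT = 2/(1−0.7028) = 6.7295 K.
Without cloud: g' = 0.8228, ΔT' = 2/(1−0.8228) = 11.2867 K.
Change = 11.2867 − 6.7295 = 4.56 K.

4.56 K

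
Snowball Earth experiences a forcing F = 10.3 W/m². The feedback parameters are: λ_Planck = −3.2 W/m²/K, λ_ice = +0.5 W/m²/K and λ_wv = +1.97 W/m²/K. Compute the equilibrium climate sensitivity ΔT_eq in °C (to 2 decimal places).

14.11 °C

Net feedback parameter λ = (−3.2) + (+0.5) + (+1.97) = -0.73 W/m²/K.
ΔT = −F/λ = −10.3/(-0.73) = 14.11 °C.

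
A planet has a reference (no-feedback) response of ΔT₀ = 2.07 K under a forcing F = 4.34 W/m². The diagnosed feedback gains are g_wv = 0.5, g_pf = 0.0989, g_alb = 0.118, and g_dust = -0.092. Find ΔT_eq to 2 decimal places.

Total gain g = 0.5 + 0.0989 + 0.118 − 0.092 = 0.6249.
Amplification A = 1/(1 − 0.6249) = 2.666.
ΔT = 2.07 × 2.666 = 5.52 K.

5.52 K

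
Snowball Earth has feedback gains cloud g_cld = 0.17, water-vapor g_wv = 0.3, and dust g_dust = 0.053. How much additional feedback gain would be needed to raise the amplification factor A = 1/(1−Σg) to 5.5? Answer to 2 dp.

Current total gain = 0.523.
Target gain for A = 5.5: g* = 1 − 1/5.5 = 0.8182.
Additional gain needed = 0.8182 − 0.523 = 0.30.

0.30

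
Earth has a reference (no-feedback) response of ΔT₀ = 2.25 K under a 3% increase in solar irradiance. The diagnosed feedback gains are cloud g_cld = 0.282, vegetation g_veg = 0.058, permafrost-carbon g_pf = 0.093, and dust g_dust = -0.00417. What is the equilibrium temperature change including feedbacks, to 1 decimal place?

3.9 K

Total gain g = 0.282 + 0.058 + 0.093 − 0.00417 = 0.42883.
Amplification A = 1/(1 − 0.42883) = 1.751.
ΔT = 2.25 × 1.751 = 3.9 K.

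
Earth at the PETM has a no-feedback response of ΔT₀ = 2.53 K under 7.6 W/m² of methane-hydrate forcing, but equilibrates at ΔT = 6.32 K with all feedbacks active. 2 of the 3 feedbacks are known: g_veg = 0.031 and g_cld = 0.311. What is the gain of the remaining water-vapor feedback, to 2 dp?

0.26

Amplification A = ΔT/ΔT₀ = 6.32/2.53 = 2.498.
Total gain g = 1 − 1/A = 1 − 1/2.498 = 0.5997.
Known gains sum to 0.031 + 0.311 = 0.342.
g_wv = 0.5997 − 0.342 = 0.26.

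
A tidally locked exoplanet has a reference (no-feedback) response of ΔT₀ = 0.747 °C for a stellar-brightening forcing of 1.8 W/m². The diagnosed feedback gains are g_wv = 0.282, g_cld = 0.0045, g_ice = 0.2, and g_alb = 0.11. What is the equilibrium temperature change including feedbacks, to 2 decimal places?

Total gain g = 0.282 + 0.0045 + 0.2 + 0.11 = 0.5965.
Amplification A = 1/(1 − 0.5965) = 2.478.
ΔT = 0.747 × 2.478 = 1.85 °C.

1.85 °C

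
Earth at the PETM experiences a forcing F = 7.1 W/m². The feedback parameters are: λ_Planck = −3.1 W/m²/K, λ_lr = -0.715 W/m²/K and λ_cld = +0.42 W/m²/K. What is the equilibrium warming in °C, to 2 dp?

Net feedback parameter λ = (−3.1) + (-0.715) + (+0.42) = -3.395 W/m²/K.
ΔT = −F/λ = −7.1/(-3.395) = 2.09 °C.

2.09 °C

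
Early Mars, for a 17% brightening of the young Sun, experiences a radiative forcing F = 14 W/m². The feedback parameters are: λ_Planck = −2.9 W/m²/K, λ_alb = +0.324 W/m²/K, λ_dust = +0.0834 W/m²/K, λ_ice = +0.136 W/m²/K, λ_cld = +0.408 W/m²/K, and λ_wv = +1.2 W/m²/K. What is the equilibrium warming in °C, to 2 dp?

Net feedback parameter λ = (−2.9) + (+0.324) + (+0.0834) + (+0.136) + (+0.408) + (+1.2) = -0.7486 W/m²/K.
ΔT = −F/λ = −14/(-0.7486) = 18.70 °C.

18.70 °C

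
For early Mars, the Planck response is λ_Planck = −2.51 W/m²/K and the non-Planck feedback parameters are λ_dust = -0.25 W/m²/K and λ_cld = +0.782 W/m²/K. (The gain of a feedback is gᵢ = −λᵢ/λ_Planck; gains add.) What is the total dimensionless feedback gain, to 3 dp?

Convert to gains: g_dust = -0.25/2.51 = -0.0996; g_cld = 0.782/2.51 = 0.3116.
Total gain g = 0.212.

0.212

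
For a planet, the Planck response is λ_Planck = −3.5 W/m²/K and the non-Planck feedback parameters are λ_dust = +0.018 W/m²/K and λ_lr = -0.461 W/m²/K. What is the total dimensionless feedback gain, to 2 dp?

-0.13

Convert to gains: g_dust = 0.018/3.5 = 0.005143; g_lr = -0.461/3.5 = -0.1317.
Total gain g = -0.126557.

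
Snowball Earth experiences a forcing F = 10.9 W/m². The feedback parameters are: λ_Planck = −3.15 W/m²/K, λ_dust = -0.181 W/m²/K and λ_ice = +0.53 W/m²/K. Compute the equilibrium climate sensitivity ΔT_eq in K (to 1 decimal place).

Net feedback parameter λ = (−3.15) + (-0.181) + (+0.53) = -2.801 W/m²/K.
ΔT = −F/λ = −10.9/(-2.801) = 3.9 K.

3.9 K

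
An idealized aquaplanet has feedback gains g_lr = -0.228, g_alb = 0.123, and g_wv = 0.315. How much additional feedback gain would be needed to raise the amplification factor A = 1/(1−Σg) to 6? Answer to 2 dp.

0.62

Current total gain = 0.21.
Target gain for A = 6: g* = 1 − 1/6 = 0.8333.
Additional gain needed = 0.8333 − 0.21 = 0.62.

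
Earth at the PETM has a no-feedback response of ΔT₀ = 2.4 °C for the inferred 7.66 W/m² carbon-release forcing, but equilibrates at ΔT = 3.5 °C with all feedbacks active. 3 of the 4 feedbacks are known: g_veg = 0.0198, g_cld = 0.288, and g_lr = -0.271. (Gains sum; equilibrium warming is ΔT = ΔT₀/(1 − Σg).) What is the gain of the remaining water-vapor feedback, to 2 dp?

0.28

Amplification A = ΔT/ΔT₀ = 3.5/2.4 = 1.458.
Total gain g = 1 − 1/A = 1 − 1/1.458 = 0.3141.
Known gains sum to 0.0198 + 0.288 − 0.271 = 0.0368.
g_wv = 0.3141 − 0.0368 = 0.28.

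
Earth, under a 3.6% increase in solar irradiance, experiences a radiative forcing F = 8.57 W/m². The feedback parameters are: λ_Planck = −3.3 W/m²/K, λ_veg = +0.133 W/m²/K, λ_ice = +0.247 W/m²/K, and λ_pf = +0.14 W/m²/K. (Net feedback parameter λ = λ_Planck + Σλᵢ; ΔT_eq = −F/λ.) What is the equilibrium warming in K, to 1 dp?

Net feedback parameter λ = (−3.3) + (+0.133) + (+0.247) + (+0.14) = -2.78 W/m²/K.
ΔT = −F/λ = −8.57/(-2.78) = 3.1 K.

3.1 K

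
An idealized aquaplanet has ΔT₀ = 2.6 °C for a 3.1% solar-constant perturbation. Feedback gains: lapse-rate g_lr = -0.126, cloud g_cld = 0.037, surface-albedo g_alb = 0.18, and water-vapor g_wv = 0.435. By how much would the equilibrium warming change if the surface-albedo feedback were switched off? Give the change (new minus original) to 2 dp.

Original: g = 0.526, ΔT = 2.6/(1−0.526) = 5.4852 °C.
Without surface-albedo: g' = 0.346, ΔT' = 2.6/(1−0.346) = 3.9755 °C.
Change = 3.9755 − 5.4852 = -1.51 °C.

-1.51 °C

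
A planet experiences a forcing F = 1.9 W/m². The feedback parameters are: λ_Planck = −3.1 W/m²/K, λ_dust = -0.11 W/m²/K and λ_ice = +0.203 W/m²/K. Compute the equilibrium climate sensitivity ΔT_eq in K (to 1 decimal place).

0.6 K

Net feedback parameter λ = (−3.1) + (-0.11) + (+0.203) = -3.007 W/m²/K.
ΔT = −F/λ = −1.9/(-3.007) = 0.6 K.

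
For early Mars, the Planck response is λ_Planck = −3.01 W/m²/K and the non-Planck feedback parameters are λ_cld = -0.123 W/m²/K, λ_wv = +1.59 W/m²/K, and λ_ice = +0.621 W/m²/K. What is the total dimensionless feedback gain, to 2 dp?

0.69

Convert to gains: g_cld = -0.123/3.01 = -0.04086; g_wv = 1.59/3.01 = 0.5282; g_ice = 0.621/3.01 = 0.2063.
Total gain g = 0.69364.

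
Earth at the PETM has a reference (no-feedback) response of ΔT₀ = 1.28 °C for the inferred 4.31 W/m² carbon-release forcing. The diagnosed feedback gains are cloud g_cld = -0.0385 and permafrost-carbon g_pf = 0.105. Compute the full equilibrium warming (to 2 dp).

Total gain g = -0.0385 + 0.105 = 0.0665.
Amplification A = 1/(1 − 0.0665) = 1.071.
ΔT = 1.28 × 1.071 = 1.37 °C.

1.37 °C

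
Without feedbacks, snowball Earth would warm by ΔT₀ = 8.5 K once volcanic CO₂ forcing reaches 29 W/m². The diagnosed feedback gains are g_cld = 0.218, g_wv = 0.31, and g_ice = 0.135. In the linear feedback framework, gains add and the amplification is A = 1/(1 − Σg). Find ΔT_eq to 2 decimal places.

25.22 K

Total gain g = 0.218 + 0.31 + 0.135 = 0.663.
Amplification A = 1/(1 − 0.663) = 2.967.
ΔT = 8.5 × 2.967 = 25.22 K.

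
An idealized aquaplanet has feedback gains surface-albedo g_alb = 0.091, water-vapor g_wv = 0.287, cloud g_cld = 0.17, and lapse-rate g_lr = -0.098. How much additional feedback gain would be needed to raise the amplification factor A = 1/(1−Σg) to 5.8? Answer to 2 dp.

Current total gain = 0.45.
Target gain for A = 5.8: g* = 1 − 1/5.8 = 0.8276.
Additional gain needed = 0.8276 − 0.45 = 0.38.

0.38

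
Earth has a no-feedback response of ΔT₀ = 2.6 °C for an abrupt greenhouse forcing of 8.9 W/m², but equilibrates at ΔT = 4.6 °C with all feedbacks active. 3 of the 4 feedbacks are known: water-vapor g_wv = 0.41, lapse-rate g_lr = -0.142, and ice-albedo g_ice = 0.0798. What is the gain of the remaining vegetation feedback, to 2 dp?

Amplification A = ΔT/ΔT₀ = 4.6/2.6 = 1.769.
Total gain g = 1 − 1/A = 1 − 1/1.769 = 0.4347.
Known gains sum to 0.41 − 0.142 + 0.0798 = 0.3478.
g_veg = 0.4347 − 0.3478 = 0.09.

0.09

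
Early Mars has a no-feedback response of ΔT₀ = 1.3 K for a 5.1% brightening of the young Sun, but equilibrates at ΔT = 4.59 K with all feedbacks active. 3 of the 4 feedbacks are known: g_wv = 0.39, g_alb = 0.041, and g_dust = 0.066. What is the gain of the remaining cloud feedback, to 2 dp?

0.22

Amplification A = ΔT/ΔT₀ = 4.59/1.3 = 3.531.
Total gain g = 1 − 1/A = 1 − 1/3.531 = 0.7168.
Known gains sum to 0.39 + 0.041 + 0.066 = 0.497.
g_cld = 0.7168 − 0.497 = 0.22.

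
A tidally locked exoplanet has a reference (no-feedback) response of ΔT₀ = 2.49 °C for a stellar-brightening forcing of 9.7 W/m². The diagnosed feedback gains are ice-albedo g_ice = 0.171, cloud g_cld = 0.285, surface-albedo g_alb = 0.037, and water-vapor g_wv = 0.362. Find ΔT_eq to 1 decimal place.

Total gain g = 0.171 + 0.285 + 0.037 + 0.362 = 0.855.
Amplification A = 1/(1 − 0.855) = 6.897.
ΔT = 2.49 × 6.897 = 17.2 °C.

17.2 °C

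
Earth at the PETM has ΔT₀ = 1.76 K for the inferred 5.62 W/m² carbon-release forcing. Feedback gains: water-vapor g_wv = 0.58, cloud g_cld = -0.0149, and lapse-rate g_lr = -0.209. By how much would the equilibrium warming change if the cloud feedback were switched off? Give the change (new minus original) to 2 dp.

Original: g = 0.3561, ΔT = 1.76/(1−0.3561) = 2.7333 K.
Without cloud: g' = 0.371, ΔT' = 1.76/(1−0.371) = 2.7981 K.
Change = 2.7981 − 2.7333 = 0.06 K.

0.06 K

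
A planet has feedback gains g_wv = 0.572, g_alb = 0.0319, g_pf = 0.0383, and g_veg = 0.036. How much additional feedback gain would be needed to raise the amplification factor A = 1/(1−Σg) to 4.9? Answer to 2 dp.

0.12

Current total gain = 0.6782.
Target gain for A = 4.9: g* = 1 − 1/4.9 = 0.7959.
Additional gain needed = 0.7959 − 0.6782 = 0.12.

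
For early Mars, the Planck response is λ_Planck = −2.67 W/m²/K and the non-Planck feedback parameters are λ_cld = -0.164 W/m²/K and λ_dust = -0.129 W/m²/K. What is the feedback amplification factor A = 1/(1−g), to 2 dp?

0.90

Convert to gains: g_cld = -0.164/2.67 = -0.06142; g_dust = -0.129/2.67 = -0.04831.
Total gain g = -0.10973.
A = 1/(1 + 0.10973) = 0.90.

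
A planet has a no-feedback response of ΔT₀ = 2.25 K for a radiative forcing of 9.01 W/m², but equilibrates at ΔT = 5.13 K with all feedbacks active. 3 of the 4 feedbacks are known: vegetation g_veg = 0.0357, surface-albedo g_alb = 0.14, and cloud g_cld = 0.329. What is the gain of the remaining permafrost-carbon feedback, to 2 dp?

Amplification A = ΔT/ΔT₀ = 5.13/2.25 = 2.28.
Total gain g = 1 − 1/A = 1 − 1/2.28 = 0.5614.
Known gains sum to 0.0357 + 0.14 + 0.329 = 0.5047.
g_pf = 0.5614 − 0.5047 = 0.06.

0.06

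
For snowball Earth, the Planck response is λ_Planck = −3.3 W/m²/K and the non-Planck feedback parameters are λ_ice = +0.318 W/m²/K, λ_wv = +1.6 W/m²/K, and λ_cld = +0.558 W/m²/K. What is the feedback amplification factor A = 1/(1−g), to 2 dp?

4.00

Convert to gains: g_ice = 0.318/3.3 = 0.09636; g_wv = 1.6/3.3 = 0.4848; g_cld = 0.558/3.3 = 0.1691.
Total gain g = 0.75026.
A = 1/(1 − 0.75026) = 4.00.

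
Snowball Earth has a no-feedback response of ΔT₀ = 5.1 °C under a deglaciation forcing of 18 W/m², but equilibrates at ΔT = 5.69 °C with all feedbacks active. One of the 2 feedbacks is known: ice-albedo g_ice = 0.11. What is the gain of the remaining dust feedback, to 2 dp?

Amplification A = ΔT/ΔT₀ = 5.69/5.1 = 1.116.
Total gain g = 1 − 1/A = 1 − 1/1.116 = 0.1039.
The known gain is 0.11.
g_dust = 0.1039 − 0.11 = -0.01.

-0.01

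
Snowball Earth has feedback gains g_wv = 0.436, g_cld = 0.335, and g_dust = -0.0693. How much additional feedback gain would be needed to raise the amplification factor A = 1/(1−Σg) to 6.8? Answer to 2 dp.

Current total gain = 0.7017.
Target gain for A = 6.8: g* = 1 − 1/6.8 = 0.8529.
Additional gain needed = 0.8529 − 0.7017 = 0.15.

0.15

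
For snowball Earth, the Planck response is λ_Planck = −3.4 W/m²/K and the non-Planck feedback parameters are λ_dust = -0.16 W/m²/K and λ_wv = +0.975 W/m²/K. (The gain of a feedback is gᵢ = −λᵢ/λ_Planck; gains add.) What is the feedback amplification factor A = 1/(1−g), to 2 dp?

Convert to gains: g_dust = -0.16/3.4 = -0.04706; g_wv = 0.975/3.4 = 0.2868.
Total gain g = 0.23974.
A = 1/(1 − 0.23974) = 1.32.

1.32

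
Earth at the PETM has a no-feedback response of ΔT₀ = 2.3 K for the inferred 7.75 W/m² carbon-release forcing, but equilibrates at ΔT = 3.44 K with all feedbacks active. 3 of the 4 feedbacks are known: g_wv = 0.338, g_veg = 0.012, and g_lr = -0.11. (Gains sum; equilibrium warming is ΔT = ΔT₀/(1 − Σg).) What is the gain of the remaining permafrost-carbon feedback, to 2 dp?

0.09

Amplification A = ΔT/ΔT₀ = 3.44/2.3 = 1.496.
Total gain g = 1 − 1/A = 1 − 1/1.496 = 0.3316.
Known gains sum to 0.338 + 0.012 − 0.11 = 0.24.
g_pf = 0.3316 − 0.24 = 0.09.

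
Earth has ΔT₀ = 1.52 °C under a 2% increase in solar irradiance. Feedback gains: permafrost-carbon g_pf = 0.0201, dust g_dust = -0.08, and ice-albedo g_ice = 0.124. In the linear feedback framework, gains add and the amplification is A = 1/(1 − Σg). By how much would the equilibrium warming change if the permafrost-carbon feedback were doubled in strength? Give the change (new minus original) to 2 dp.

0.04 °C

Original: g = 0.0641, ΔT = 1.52/(1−0.0641) = 1.6241 °C.
With doubled permafrost-carbon: g' = 0.0842, ΔT' = 1.52/(1−0.0842) = 1.6598 °C.
Change = 1.6598 − 1.6241 = 0.04 °C.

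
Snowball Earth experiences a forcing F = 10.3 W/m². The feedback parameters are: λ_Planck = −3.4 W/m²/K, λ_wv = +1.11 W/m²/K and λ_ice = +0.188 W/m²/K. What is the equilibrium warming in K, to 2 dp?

4.90 K

Net feedback parameter λ = (−3.4) + (+1.11) + (+0.188) = -2.102 W/m²/K.
ΔT = −F/λ = −10.3/(-2.102) = 4.90 K.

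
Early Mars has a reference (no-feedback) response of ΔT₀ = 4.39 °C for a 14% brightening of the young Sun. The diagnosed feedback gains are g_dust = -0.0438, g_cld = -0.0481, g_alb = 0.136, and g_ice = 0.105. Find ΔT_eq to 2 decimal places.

5.16 °C

Total gain g = -0.0438 − 0.0481 + 0.136 + 0.105 = 0.1491.
Amplification A = 1/(1 − 0.1491) = 1.175.
ΔT = 4.39 × 1.175 = 5.16 °C.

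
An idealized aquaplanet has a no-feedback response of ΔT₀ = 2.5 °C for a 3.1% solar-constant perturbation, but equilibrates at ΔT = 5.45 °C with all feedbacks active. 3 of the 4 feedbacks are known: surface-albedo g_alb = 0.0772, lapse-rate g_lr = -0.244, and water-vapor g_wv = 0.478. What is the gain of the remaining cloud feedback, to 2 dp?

0.23

Amplification A = ΔT/ΔT₀ = 5.45/2.5 = 2.18.
Total gain g = 1 − 1/A = 1 − 1/2.18 = 0.5413.
Known gains sum to 0.0772 − 0.244 + 0.478 = 0.3112.
g_cld = 0.5413 − 0.3112 = 0.23.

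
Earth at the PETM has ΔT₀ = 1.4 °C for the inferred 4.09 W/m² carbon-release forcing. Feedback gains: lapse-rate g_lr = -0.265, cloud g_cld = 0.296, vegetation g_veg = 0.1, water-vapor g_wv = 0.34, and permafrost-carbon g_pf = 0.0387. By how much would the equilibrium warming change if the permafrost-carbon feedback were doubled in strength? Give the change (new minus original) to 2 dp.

0.24 °C

Original: g = 0.5097, ΔT = 1.4/(1−0.5097) = 2.8554 °C.
With doubled permafrost-carbon: g' = 0.5484, ΔT' = 1.4/(1−0.5484) = 3.1001 °C.
Change = 3.1001 − 2.8554 = 0.24 °C.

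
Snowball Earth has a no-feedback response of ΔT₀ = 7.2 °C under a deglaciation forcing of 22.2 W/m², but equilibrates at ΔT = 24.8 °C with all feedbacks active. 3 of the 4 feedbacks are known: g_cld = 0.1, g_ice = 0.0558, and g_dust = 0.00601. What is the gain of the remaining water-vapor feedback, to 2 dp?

Amplification A = ΔT/ΔT₀ = 24.8/7.2 = 3.444.
Total gain g = 1 − 1/A = 1 − 1/3.444 = 0.7096.
Known gains sum to 0.1 + 0.0558 + 0.00601 = 0.16181.
g_wv = 0.7096 − 0.16181 = 0.55.

0.55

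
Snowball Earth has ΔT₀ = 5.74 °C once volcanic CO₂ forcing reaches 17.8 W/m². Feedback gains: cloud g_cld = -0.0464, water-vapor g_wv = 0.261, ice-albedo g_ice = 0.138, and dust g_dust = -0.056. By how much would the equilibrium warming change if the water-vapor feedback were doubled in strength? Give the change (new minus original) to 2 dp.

4.81 °C

Original: g = 0.2966, ΔT = 5.74/(1−0.2966) = 8.1604 °C.
With doubled water-vapor: g' = 0.5576, ΔT' = 5.74/(1−0.5576) = 12.9747 °C.
Change = 12.9747 − 8.1604 = 4.81 °C.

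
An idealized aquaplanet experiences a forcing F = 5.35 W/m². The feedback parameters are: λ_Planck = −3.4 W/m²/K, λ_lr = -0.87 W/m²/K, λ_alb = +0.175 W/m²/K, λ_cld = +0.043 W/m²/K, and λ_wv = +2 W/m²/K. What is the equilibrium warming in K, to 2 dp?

2.61 K

Net feedback parameter λ = (−3.4) + (-0.87) + (+0.175) + (+0.043) + (+2) = -2.052 W/m²/K.
ΔT = −F/λ = −5.35/(-2.052) = 2.61 K.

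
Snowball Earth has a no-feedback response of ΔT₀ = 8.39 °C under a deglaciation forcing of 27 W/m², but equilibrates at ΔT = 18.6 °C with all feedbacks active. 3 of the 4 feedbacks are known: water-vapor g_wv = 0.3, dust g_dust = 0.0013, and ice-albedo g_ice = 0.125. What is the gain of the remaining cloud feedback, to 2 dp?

Amplification A = ΔT/ΔT₀ = 18.6/8.39 = 2.217.
Total gain g = 1 − 1/A = 1 − 1/2.217 = 0.5489.
Known gains sum to 0.3 + 0.0013 + 0.125 = 0.4263.
g_cld = 0.5489 − 0.4263 = 0.12.

0.12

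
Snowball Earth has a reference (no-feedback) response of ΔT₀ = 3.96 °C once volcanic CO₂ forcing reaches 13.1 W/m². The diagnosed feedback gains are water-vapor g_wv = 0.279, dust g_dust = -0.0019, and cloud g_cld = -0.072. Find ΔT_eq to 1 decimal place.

5.0 °C

Total gain g = 0.279 − 0.0019 − 0.072 = 0.2051.
Amplification A = 1/(1 − 0.2051) = 1.258.
ΔT = 3.96 × 1.258 = 5.0 °C.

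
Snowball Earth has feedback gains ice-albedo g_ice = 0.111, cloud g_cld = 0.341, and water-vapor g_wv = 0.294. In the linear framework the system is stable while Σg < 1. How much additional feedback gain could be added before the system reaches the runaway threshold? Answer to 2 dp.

Current total gain = 0.111 + 0.341 + 0.294 = 0.746.
Margin to runaway = 1 − 0.746 = 0.25.

0.25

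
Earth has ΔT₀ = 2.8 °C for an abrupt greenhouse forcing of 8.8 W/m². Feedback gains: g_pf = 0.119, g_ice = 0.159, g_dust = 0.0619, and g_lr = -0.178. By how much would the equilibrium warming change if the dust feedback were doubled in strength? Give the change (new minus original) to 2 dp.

Original: g = 0.1619, ΔT = 2.8/(1−0.1619) = 3.3409 °C.
With doubled dust: g' = 0.2238, ΔT' = 2.8/(1−0.2238) = 3.6073 °C.
Change = 3.6073 − 3.3409 = 0.27 °C.

0.27 °C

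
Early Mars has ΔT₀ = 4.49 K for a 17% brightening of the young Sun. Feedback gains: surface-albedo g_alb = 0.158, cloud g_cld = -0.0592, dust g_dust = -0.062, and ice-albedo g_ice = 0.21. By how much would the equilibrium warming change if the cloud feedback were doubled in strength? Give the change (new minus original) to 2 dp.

-0.43 K

Original: g = 0.2468, ΔT = 4.49/(1−0.2468) = 5.9612 K.
With doubled cloud: g' = 0.1876, ΔT' = 4.49/(1−0.1876) = 5.5268 K.
Change = 5.5268 − 5.9612 = -0.43 K.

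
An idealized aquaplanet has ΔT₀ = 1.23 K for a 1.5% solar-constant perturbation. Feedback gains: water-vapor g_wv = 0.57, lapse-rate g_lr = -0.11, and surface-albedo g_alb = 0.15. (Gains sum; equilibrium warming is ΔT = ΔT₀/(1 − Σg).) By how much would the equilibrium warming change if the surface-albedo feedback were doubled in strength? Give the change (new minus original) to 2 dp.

Original: g = 0.61, ΔT = 1.23/(1−0.61) = 3.1538 K.
With doubled surface-albedo: g' = 0.76, ΔT' = 1.23/(1−0.76) = 5.1250 K.
Change = 5.1250 − 3.1538 = 1.97 K.

1.97 K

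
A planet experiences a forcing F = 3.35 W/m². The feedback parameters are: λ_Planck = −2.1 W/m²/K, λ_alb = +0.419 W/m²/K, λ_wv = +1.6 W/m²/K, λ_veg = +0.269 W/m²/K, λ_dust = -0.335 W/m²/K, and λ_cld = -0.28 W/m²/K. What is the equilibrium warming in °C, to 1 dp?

7.8 °C

Net feedback parameter λ = (−2.1) + (+0.419) + (+1.6) + (+0.269) + (-0.335) + (-0.28) = -0.427 W/m²/K.
ΔT = −F/λ = −3.35/(-0.427) = 7.8 °C.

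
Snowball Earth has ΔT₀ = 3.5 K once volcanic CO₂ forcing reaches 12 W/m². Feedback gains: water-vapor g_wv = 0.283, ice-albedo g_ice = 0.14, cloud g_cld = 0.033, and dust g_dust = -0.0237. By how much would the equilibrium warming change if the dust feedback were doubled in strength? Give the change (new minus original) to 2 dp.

-0.25 K

Original: g = 0.4323, ΔT = 3.5/(1−0.4323) = 6.1652 K.
With doubled dust: g' = 0.4086, ΔT' = 3.5/(1−0.4086) = 5.9182 K.
Change = 5.9182 − 6.1652 = -0.25 K.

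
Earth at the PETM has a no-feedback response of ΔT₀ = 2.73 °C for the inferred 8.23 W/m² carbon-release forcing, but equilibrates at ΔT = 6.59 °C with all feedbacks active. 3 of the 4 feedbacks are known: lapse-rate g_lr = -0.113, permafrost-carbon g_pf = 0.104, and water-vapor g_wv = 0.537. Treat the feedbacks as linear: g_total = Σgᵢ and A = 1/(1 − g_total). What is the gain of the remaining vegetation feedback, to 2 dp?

Amplification A = ΔT/ΔT₀ = 6.59/2.73 = 2.414.
Total gain g = 1 − 1/A = 1 − 1/2.414 = 0.5857.
Known gains sum to -0.113 + 0.104 + 0.537 = 0.528.
g_veg = 0.5857 − 0.528 = 0.06.

0.06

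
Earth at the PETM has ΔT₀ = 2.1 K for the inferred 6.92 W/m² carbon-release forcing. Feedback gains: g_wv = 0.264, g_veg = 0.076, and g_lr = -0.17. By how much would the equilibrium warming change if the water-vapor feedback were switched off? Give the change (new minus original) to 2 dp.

-0.61 K

Original: g = 0.17, ΔT = 2.1/(1−0.17) = 2.5301 K.
Without water-vapor: g' = -0.094, ΔT' = 2.1/(1+0.094) = 1.9196 K.
Change = 1.9196 − 2.5301 = -0.61 K.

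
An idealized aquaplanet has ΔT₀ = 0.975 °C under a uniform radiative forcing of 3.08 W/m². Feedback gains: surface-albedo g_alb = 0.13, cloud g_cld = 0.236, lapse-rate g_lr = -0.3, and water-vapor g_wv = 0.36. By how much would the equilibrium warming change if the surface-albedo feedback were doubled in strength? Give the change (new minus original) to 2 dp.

0.50 °C

Original: g = 0.426, ΔT = 0.975/(1−0.426) = 1.6986 °C.
With doubled surface-albedo: g' = 0.556, ΔT' = 0.975/(1−0.556) = 2.1959 °C.
Change = 2.1959 − 1.6986 = 0.50 °C.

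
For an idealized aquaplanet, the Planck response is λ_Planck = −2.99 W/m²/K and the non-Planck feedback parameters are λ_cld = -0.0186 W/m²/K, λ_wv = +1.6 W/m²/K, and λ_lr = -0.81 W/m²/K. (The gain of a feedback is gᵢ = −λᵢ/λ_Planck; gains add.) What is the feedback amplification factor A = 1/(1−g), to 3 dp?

Convert to gains: g_cld = -0.0186/2.99 = -0.006221; g_wv = 1.6/2.99 = 0.5351; g_lr = -0.81/2.99 = -0.2709.
Total gain g = 0.257979.
A = 1/(1 − 0.257979) = 1.348.

1.348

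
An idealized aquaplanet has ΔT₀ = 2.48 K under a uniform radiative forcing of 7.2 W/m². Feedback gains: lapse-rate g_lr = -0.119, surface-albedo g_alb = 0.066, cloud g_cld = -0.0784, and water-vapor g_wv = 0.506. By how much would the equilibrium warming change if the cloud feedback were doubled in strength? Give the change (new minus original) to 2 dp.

Original: g = 0.3746, ΔT = 2.48/(1−0.3746) = 3.9655 K.
With doubled cloud: g' = 0.2962, ΔT' = 2.48/(1−0.2962) = 3.5237 K.
Change = 3.5237 − 3.9655 = -0.44 K.

-0.44 K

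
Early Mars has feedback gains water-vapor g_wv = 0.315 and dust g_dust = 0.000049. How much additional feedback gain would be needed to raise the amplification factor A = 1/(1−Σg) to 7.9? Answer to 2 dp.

Current total gain = 0.315049.
Target gain for A = 7.9: g* = 1 − 1/7.9 = 0.8734.
Additional gain needed = 0.8734 − 0.315049 = 0.56.

0.56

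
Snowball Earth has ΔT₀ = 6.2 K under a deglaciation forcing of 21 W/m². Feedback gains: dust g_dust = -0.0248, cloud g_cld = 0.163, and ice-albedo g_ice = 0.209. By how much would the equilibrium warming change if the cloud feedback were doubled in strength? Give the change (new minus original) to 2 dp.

Original: g = 0.3472, ΔT = 6.2/(1−0.3472) = 9.4975 K.
With doubled cloud: g' = 0.5102, ΔT' = 6.2/(1−0.5102) = 12.6582 K.
Change = 12.6582 − 9.4975 = 3.16 K.

3.16 K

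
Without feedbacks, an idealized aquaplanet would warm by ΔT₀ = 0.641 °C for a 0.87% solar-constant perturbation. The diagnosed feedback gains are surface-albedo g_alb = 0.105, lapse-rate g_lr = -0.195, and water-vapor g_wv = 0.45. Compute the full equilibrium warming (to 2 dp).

1.00 °C

Total gain g = 0.105 − 0.195 + 0.45 = 0.36.
Amplification A = 1/(1 − 0.36) = 1.562.
ΔT = 0.641 × 1.562 = 1.00 °C.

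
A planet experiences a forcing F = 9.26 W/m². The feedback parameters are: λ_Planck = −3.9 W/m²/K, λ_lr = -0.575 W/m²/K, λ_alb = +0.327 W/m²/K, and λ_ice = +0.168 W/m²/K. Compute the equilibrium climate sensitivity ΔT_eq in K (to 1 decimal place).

2.3 K

Net feedback parameter λ = (−3.9) + (-0.575) + (+0.327) + (+0.168) = -3.98 W/m²/K.
ΔT = −F/λ = −9.26/(-3.98) = 2.3 K.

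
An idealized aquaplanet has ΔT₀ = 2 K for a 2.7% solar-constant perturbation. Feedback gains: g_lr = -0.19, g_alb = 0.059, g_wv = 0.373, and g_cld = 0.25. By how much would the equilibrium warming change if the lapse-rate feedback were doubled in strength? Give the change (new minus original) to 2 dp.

-1.07 K

Original: g = 0.492, ΔT = 2/(1−0.492) = 3.9370 K.
With doubled lapse-rate: g' = 0.302, ΔT' = 2/(1−0.302) = 2.8653 K.
Change = 2.8653 − 3.9370 = -1.07 K.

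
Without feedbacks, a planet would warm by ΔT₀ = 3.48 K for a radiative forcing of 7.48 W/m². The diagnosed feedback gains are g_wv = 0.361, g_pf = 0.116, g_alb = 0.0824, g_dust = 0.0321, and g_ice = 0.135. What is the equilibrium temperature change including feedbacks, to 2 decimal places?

12.72 K

Total gain g = 0.361 + 0.116 + 0.0824 + 0.0321 + 0.135 = 0.7265.
Amplification A = 1/(1 − 0.7265) = 3.656.
ΔT = 3.48 × 3.656 = 12.72 K.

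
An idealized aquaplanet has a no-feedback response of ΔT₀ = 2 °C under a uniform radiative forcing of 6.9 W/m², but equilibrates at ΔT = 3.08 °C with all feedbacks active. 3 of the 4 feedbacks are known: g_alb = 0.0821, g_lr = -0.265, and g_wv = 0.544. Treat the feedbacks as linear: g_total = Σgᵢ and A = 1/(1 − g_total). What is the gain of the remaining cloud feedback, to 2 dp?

Amplification A = ΔT/ΔT₀ = 3.08/2 = 1.54.
Total gain g = 1 − 1/A = 1 − 1/1.54 = 0.3506.
Known gains sum to 0.0821 − 0.265 + 0.544 = 0.3611.
g_cld = 0.3506 − 0.3611 = -0.01.

-0.01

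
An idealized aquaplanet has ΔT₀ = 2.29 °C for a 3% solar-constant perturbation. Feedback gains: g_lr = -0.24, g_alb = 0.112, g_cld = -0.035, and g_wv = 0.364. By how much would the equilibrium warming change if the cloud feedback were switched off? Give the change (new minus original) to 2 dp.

0.13 °C

Original: g = 0.201, ΔT = 2.29/(1−0.201) = 2.8661 °C.
Without cloud: g' = 0.236, ΔT' = 2.29/(1−0.236) = 2.9974 °C.
Change = 2.9974 − 2.8661 = 0.13 °C.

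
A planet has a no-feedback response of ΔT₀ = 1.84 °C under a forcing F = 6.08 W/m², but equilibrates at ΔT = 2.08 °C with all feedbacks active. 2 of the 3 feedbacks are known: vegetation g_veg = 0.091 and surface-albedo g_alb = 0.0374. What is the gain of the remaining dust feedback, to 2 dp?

-0.01

Amplification A = ΔT/ΔT₀ = 2.08/1.84 = 1.13.
Total gain g = 1 − 1/A = 1 − 1/1.13 = 0.115.
Known gains sum to 0.091 + 0.0374 = 0.1284.
g_dust = 0.115 − 0.1284 = -0.01.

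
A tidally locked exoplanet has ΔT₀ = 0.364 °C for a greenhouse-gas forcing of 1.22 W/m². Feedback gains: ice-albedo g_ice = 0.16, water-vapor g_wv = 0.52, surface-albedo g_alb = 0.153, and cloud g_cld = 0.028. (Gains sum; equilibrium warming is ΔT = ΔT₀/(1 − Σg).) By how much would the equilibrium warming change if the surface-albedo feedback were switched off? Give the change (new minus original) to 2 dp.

-1.37 °C

Original: g = 0.861, ΔT = 0.364/(1−0.861) = 2.6187 °C.
Without surface-albedo: g' = 0.708, ΔT' = 0.364/(1−0.708) = 1.2466 °C.
Change = 1.2466 − 2.6187 = -1.37 °C.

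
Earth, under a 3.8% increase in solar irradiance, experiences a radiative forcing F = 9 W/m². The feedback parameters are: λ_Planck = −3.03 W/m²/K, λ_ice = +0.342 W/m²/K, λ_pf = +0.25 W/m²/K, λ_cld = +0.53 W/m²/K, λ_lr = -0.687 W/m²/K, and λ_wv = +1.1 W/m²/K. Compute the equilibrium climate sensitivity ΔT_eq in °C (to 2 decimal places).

6.02 °C

Net feedback parameter λ = (−3.03) + (+0.342) + (+0.25) + (+0.53) + (-0.687) + (+1.1) = -1.495 W/m²/K.
ΔT = −F/λ = −9/(-1.495) = 6.02 °C.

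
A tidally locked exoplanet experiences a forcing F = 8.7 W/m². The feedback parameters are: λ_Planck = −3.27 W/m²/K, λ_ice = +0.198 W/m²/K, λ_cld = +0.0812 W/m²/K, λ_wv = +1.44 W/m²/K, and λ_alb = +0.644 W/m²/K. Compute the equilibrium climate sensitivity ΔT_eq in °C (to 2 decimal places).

Net feedback parameter λ = (−3.27) + (+0.198) + (+0.0812) + (+1.44) + (+0.644) = -0.9068 W/m²/K.
ΔT = −F/λ = −8.7/(-0.9068) = 9.59 °C.

9.59 °C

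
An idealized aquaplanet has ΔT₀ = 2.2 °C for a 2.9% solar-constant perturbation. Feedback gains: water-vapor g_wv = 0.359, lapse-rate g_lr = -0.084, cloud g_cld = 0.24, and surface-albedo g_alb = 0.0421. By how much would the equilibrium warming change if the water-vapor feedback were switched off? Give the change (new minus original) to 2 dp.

-2.22 °C

Original: g = 0.5571, ΔT = 2.2/(1−0.5571) = 4.9673 °C.
Without water-vapor: g' = 0.1981, ΔT' = 2.2/(1−0.1981) = 2.7435 °C.
Change = 2.7435 − 4.9673 = -2.22 °C.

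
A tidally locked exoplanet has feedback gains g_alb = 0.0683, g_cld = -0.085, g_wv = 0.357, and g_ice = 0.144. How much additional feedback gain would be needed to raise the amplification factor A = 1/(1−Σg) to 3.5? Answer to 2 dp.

Current total gain = 0.4843.
Target gain for A = 3.5: g* = 1 − 1/3.5 = 0.7143.
Additional gain needed = 0.7143 − 0.4843 = 0.23.

0.23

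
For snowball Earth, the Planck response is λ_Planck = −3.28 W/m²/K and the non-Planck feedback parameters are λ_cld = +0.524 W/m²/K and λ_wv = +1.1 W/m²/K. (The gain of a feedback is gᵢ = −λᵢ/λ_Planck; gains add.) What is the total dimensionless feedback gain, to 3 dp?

0.495

Convert to gains: g_cld = 0.524/3.28 = 0.1598; g_wv = 1.1/3.28 = 0.3354.
Total gain g = 0.4952.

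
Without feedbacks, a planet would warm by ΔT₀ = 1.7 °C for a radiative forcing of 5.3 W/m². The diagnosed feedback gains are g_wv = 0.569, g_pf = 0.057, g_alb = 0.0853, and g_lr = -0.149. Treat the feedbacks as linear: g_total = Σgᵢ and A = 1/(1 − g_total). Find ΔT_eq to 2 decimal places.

Total gain g = 0.569 + 0.057 + 0.0853 − 0.149 = 0.5623.
Amplification A = 1/(1 − 0.5623) = 2.285.
ΔT = 1.7 × 2.285 = 3.88 °C.

3.88 °C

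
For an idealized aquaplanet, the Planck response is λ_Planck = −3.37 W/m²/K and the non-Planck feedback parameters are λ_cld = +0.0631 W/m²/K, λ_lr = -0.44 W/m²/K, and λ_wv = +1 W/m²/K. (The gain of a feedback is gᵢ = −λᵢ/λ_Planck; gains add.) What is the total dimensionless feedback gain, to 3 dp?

0.185

Convert to gains: g_cld = 0.0631/3.37 = 0.01872; g_lr = -0.44/3.37 = -0.1306; g_wv = 1/3.37 = 0.2967.
Total gain g = 0.18482.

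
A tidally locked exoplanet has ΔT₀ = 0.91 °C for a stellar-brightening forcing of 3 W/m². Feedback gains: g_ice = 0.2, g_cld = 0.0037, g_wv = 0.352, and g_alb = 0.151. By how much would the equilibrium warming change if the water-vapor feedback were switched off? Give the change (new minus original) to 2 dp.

-1.69 °C

Original: g = 0.7067, ΔT = 0.91/(1−0.7067) = 3.1026 °C.
Without water-vapor: g' = 0.3547, ΔT' = 0.91/(1−0.3547) = 1.4102 °C.
Change = 1.4102 − 3.1026 = -1.69 °C.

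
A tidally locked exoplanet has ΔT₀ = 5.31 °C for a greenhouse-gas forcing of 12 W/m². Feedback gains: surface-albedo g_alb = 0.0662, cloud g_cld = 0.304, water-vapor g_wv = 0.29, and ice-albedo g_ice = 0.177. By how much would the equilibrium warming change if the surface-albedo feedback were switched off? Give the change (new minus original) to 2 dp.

Original: g = 0.8372, ΔT = 5.31/(1−0.8372) = 32.6167 °C.
Without surface-albedo: g' = 0.771, ΔT' = 5.31/(1−0.771) = 23.1878 °C.
Change = 23.1878 − 32.6167 = -9.43 °C.

-9.43 °C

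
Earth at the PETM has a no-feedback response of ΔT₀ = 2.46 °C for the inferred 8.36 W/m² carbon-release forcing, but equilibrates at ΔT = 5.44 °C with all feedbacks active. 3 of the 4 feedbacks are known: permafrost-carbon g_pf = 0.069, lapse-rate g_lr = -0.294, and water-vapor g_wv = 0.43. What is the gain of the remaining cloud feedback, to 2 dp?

0.34

Amplification A = ΔT/ΔT₀ = 5.44/2.46 = 2.211.
Total gain g = 1 − 1/A = 1 − 1/2.211 = 0.5477.
Known gains sum to 0.069 − 0.294 + 0.43 = 0.205.
g_cld = 0.5477 − 0.205 = 0.34.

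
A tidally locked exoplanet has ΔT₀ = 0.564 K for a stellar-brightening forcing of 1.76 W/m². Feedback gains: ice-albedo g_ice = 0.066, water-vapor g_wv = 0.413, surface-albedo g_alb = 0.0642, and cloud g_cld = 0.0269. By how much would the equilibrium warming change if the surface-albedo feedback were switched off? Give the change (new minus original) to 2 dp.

-0.17 K

Original: g = 0.5701, ΔT = 0.564/(1−0.5701) = 1.3119 K.
Without surface-albedo: g' = 0.5059, ΔT' = 0.564/(1−0.5059) = 1.1415 K.
Change = 1.1415 − 1.3119 = -0.17 K.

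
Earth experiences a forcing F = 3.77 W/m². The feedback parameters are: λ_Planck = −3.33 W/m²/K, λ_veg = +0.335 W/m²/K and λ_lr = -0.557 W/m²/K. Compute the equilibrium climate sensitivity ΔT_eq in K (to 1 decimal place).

Net feedback parameter λ = (−3.33) + (+0.335) + (-0.557) = -3.552 W/m²/K.
ΔT = −F/λ = −3.77/(-3.552) = 1.1 K.

1.1 K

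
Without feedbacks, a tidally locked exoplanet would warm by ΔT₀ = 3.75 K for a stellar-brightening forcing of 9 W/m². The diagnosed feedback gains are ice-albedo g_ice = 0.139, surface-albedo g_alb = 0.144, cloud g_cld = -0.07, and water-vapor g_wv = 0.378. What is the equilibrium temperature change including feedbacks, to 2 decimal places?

Total gain g = 0.139 + 0.144 − 0.07 + 0.378 = 0.591.
Amplification A = 1/(1 − 0.591) = 2.445.
ΔT = 3.75 × 2.445 = 9.17 K.

9.17 K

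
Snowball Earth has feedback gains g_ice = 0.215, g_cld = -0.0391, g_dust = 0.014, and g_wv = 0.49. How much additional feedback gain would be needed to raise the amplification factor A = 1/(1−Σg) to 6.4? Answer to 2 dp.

0.16

Current total gain = 0.6799.
Target gain for A = 6.4: g* = 1 − 1/6.4 = 0.8438.
Additional gain needed = 0.8438 − 0.6799 = 0.16.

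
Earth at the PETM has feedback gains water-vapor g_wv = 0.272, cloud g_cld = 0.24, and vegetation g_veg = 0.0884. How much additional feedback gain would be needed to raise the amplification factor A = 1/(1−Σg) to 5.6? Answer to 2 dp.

0.22

Current total gain = 0.6004.
Target gain for A = 5.6: g* = 1 − 1/5.6 = 0.8214.
Additional gain needed = 0.8214 − 0.6004 = 0.22.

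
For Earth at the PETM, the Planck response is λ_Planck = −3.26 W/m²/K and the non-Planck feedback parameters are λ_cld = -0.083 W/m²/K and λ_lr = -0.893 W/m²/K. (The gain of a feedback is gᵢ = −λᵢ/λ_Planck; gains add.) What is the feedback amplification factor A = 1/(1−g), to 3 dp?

Convert to gains: g_cld = -0.083/3.26 = -0.02546; g_lr = -0.893/3.26 = -0.2739.
Total gain g = -0.29936.
A = 1/(1 + 0.29936) = 0.770.

0.770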